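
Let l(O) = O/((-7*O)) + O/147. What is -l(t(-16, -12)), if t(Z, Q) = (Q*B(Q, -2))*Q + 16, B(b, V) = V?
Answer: 293/147 ≈ 1.9932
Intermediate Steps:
t(Z, Q) = 16 - 2*Q² (t(Z, Q) = (Q*(-2))*Q + 16 = (-2*Q)*Q + 16 = -2*Q² + 16 = 16 - 2*Q²)
l(O) = -⅐ + O/147 (l(O) = O*(-1/(7*O)) + O*(1/147) = -⅐ + O/147)
-l(t(-16, -12)) = -(-⅐ + (16 - 2*(-12)²)/147) = -(-⅐ + (16 - 2*144)/147) = -(-⅐ + (16 - 288)/147) = -(-⅐ + (1/147)*(-272)) = -(-⅐ - 272/147) = -1*(-293/147) = 293/147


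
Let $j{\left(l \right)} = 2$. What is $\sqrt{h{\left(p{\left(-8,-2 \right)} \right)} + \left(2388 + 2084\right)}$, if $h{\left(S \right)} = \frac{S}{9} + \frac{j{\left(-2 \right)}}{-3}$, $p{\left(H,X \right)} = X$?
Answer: $\frac{4 \sqrt{2515}}{3} \approx 66.866$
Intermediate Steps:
$h{\left(S \right)} = - \frac{2}{3} + \frac{S}{9}$ ($h{\left(S \right)} = \frac{S}{9} + \frac{2}{-3} = S \frac{1}{9} + 2 \left(- \frac{1}{3}\right) = \frac{S}{9} - \frac{2}{3} = - \frac{2}{3} + \frac{S}{9}$)
$\sqrt{h{\left(p{\left(-8,-2 \right)} \right)} + \left(2388 + 2084\right)} = \sqrt{\left(- \frac{2}{3} + \frac{1}{9} \left(-2\right)\right) + \left(2388 + 2084\right)} = \sqrt{\left(- \frac{2}{3} - \frac{2}{9}\right) + 4472} = \sqrt{- \frac{8}{9} + 4472} = \sqrt{\frac{40240}{9}} = \frac{4 \sqrt{2515}}{3}$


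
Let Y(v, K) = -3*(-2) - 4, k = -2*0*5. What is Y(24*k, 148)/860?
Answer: 1/430 ≈ 0.0023256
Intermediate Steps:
k = 0 (k = 0*5 = 0)
Y(v, K) = 2 (Y(v, K) = 6 - 4 = 2)
Y(24*k, 148)/860 = 2/860 = 2*(1/860) = 1/430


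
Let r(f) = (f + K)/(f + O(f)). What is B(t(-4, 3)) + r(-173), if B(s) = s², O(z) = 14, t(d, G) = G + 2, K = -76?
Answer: 1408/53 ≈ 26.566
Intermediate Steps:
t(d, G) = 2 + G
r(f) = (-76 + f)/(14 + f) (r(f) = (f - 76)/(f + 14) = (-76 + f)/(14 + f))
B(t(-4, 3)) + r(-173) = (2 + 3)² + (-76 - 173)/(14 - 173) = 5² - 249/(-159) = 25 - 1/159*(-249) = 25 + 83/53 = 1408/53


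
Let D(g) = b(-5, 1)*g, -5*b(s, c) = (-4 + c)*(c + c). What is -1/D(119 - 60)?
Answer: -5/354 ≈ -0.014124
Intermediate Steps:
b(s, c) = -2*c*(-4 + c)/5 (b(s, c) = -(-4 + c)*(c + c)/5 = -(-4 + c)*2*c/5 = -2*c*(-4 + c)/5)
D(g) = 6*g/5 (D(g) = ((2/5)*1*(4 - 1*1))*g = ((2/5)*1*(4 - 1))*g = ((2/5)*1*3)*g = 6*g/5)
-1/D(119 - 60) = -1/(6*(119 - 60)/5) = -1/((6/5)*59) = -1/354/5 = -1*5/354 = -5/354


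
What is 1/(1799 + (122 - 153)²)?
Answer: 1/2760 ≈ 0.00036232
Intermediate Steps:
1/(1799 + (122 - 153)²) = 1/(1799 + (-31)²) = 1/(1799 + 961) = 1/2760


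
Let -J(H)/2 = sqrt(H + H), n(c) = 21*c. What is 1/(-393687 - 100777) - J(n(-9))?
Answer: -1/494464 + 6*I*sqrt(42) ≈ -2.0224e-6 + 38.884*I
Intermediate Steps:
J(H) = -2*sqrt(2)*sqrt(H) (J(H) = -2*sqrt(H + H) = -2*sqrt(2)*sqrt(H))
1/(-393687 - 100777) - J(n(-9)) = 1/(-393687 - 100777) - (-2)*sqrt(2)*sqrt(21*(-9)) = 1/(-494464) - (-2)*sqrt(2)*sqrt(-189) = -1/494464 - (-2)*sqrt(2)*3*I*sqrt(21) = -1/494464 - (-6)*I*sqrt(42) = -1/494464 + 6*I*sqrt(42)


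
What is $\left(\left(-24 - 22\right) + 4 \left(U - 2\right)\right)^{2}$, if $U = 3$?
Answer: $1764$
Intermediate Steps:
$\left(\left(-24 - 22\right) + 4 \left(U - 2\right)\right)^{2} = \left(\left(-24 - 22\right) + 4 \left(3 - 2\right)\right)^{2} = \left(\left(-24 - 22\right) + 4 \cdot 1\right)^{2} = \left(-46 + 4\right)^{2} = \left(-42\right)^{2} = 1764$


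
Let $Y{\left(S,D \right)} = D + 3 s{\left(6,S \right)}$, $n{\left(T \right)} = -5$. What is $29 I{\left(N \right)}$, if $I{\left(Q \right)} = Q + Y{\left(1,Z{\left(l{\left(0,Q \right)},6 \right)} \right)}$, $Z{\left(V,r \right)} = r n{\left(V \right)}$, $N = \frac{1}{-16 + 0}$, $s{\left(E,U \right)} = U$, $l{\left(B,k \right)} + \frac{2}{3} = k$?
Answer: $- \frac{12557}{16} \approx -784.81$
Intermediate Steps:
$l{\left(B,k \right)} = - \frac{2}{3} + k$
$N = - \frac{1}{16}$ ($N = \frac{1}{-16} = - \frac{1}{16} \approx -0.0625$)
$Z{\left(V,r \right)} = - 5 r$ ($Z{\left(V,r \right)} = r \left(-5\right) = - 5 r$)
$Y{\left(S,D \right)} = D + 3 S$
$I{\left(Q \right)} = -27 + Q$ ($I{\left(Q \right)} = Q + \left(\left(-5\right) 6 + 3 \cdot 1\right) = Q + \left(-30 + 3\right) = Q - 27 = -27 + Q$)
$29 I{\left(N \right)} = 29 \left(-27 - \frac{1}{16}\right) = 29 \left(- \frac{433}{16}\right) = - \frac{12557}{16}$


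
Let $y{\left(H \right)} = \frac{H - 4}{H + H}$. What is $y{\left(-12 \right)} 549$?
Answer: $366$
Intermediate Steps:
$y{\left(H \right)} = \frac{-4 + H}{2 H}$
$y{\left(-12 \right)} 549 = \frac{-4 - 12}{2 \left(-12\right)} 549 = \frac{1}{2} \left(- \frac{1}{12}\right) \left(-16\right) 549 = \frac{2}{3} \cdot 549 = 366$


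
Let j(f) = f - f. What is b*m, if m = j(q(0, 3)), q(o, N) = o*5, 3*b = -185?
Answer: 0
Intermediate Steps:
b = -185/3 (b = (⅓)*(-185) = -185/3 ≈ -61.667)
q(o, N) = 5*o
j(f) = 0
m = 0
b*m = -185/3*0 = 0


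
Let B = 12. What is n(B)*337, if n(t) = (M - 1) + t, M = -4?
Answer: 2359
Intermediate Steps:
n(t) = -5 + t (n(t) = (-4 - 1) + t = -5 + t)
n(B)*337 = (-5 + 12)*337 = 7*337 = 2359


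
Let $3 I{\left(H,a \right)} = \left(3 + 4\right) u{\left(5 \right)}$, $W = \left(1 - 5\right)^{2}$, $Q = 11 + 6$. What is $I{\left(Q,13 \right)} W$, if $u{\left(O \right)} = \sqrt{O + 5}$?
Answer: $\frac{112 \sqrt{10}}{3} \approx 118.06$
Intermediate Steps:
$Q = 17$
$u{\left(O \right)} = \sqrt{5 + O}$
$W = 16$ ($W = \left(-4\right)^{2} = 16$)
$I{\left(H,a \right)} = \frac{7 \sqrt{10}}{3}$ ($I{\left(H,a \right)} = \frac{\left(3 + 4\right) \sqrt{5 + 5}}{3} = \frac{7 \sqrt{10}}{3}$)
$I{\left(Q,13 \right)} W = \frac{7 \sqrt{10}}{3} \cdot 16 = \frac{112 \sqrt{10}}{3}$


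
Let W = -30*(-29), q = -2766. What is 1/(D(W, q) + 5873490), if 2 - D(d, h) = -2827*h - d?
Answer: -1/1945120 ≈ -5.1411e-7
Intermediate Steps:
W = 870
D(d, h) = 2 + d + 2827*h (D(d, h) = 2 - (-2827*h - d) = 2 - (-d - 2827*h) = 2 + (d + 2827*h) = 2 + d + 2827*h)
1/(D(W, q) + 5873490) = 1/((2 + 870 + 2827*(-2766)) + 5873490) = 1/((2 + 870 - 7819482) + 5873490) = 1/(-7818610 + 5873490) = 1/(-1945120) = -1/1945120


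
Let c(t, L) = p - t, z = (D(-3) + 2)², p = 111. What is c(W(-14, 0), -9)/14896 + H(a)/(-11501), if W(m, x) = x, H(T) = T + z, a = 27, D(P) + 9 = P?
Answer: -87883/24474128 ≈ -0.0035909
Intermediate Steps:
D(P) = -9 + P
z = 100 (z = ((-9 - 3) + 2)² = (-12 + 2)² = (-10)² = 100)
H(T) = 100 + T (H(T) = T + 100 = 100 + T)
c(t, L) = 111 - t
c(W(-14, 0), -9)/14896 + H(a)/(-11501) = (111 - 1*0)/14896 + (100 + 27)/(-11501) = (111 + 0)*(1/14896) + 127*(-1/11501) = 111*(1/14896) - 127/11501 = 111/14896 - 127/11501 = -87883/24474128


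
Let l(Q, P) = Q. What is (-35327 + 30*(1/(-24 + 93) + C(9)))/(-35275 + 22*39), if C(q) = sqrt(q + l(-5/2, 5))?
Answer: 812511/791591 - 15*sqrt(26)/34417 ≈ 1.0242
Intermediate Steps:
C(q) = sqrt(-5/2 + q) (C(q) = sqrt(q - 5/2) = sqrt(-5/2 + q))
(-35327 + 30*(1/(-24 + 93) + C(9)))/(-35275 + 22*39) = (-35327 + 30*(1/(-24 + 93) + sqrt(-10 + 4*9)/2))/(-35275 + 22*39) = (-35327 + 30*(1/69 + sqrt(-10 + 36)/2))/(-35275 + 858) = (-35327 + 30*(1/69 + sqrt(26)/2))/(-34417) = (-35327 + (10/23 + 15*sqrt(26)))*(-1/34417) = (-812511/23 + 15*sqrt(26))*(-1/34417) = 812511/791591 - 15*sqrt(26)/34417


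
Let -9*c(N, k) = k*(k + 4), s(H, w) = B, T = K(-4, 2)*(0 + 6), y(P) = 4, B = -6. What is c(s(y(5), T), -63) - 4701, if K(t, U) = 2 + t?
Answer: -5114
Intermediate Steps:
T = -12 (T = (2 - 4)*(0 + 6) = -2*6 = -12)
s(H, w) = -6
c(N, k) = -k*(4 + k)/9 (c(N, k) = -k*(k + 4)/9 = -k*(4 + k)/9)
c(s(y(5), T), -63) - 4701 = -⅑*(-63)*(4 - 63) - 4701 = -⅑*(-63)*(-59) - 4701 = -413 - 4701 = -5114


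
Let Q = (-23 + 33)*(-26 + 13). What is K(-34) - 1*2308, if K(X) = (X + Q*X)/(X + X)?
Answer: -4745/2 ≈ -2372.5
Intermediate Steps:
Q = -130 (Q = 10*(-13) = -130)
K(X) = -129/2 (K(X) = (X - 130*X)/(X + X) = (-129*X)/((2*X)) = (-129*X)*(1/(2*X)) = -129/2)
K(-34) - 1*2308 = -129/2 - 1*2308 = -129/2 - 2308 = -4745/2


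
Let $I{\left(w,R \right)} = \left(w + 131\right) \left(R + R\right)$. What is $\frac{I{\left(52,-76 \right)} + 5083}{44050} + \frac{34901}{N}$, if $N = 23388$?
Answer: $\frac{502854823}{515120700} \approx 0.97619$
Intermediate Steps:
$I{\left(w,R \right)} = 2 R \left(131 + w\right)$ ($I{\left(w,R \right)} = \left(131 + w\right) 2 R = 2 R \left(131 + w\right)$)
$\frac{I{\left(52,-76 \right)} + 5083}{44050} + \frac{34901}{N} = \frac{2 \left(-76\right) \left(131 + 52\right) + 5083}{44050} + \frac{34901}{23388} = \left(2 \left(-76\right) 183 + 5083\right) \frac{1}{44050} + 34901 \cdot \frac{1}{23388} = \left(-27816 + 5083\right) \frac{1}{44050} + \frac{34901}{23388} = \left(-22733\right) \frac{1}{44050} + \frac{34901}{23388} = - \frac{22733}{44050} + \frac{34901}{23388} = \frac{502854823}{515120700}$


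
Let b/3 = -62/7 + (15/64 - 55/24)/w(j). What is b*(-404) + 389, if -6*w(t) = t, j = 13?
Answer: 7260373/728 ≈ 9973.0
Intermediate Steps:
w(t) = -t/6
b = -69081/2912 (b = 3*(-62/7 + (15/64 - 55/24)/((-1/6*13))) = 3*(-62*1/7 + (15*(1/64) - 55*1/24)/(-13/6)) = 3*(-62/7 + (15/64 - 55/24)*(-6/13)) = 3*(-62/7 - 395/192*(-6/13)) = 3*(-62/7 + 395/416) = 3*(-23027/2912) = -69081/2912 ≈ -23.723)
b*(-404) + 389 = -69081/2912*(-404) + 389 = 6977181/728 + 389 = 7260373/728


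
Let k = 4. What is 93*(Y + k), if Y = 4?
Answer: 744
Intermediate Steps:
93*(Y + k) = 93*(4 + 4) = 93*8 = 744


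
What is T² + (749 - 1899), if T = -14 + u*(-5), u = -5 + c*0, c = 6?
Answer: -1029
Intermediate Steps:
u = -5 (u = -5 + 6*0 = -5 + 0 = -5)
T = 11 (T = -14 - 5*(-5) = -14 + 25 = 11)
T² + (749 - 1899) = 11² + (749 - 1899) = 121 - 1150 = -1029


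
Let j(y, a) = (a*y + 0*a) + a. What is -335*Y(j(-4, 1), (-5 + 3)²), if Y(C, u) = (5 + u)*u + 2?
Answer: -12730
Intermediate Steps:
j(y, a) = a + a*y (j(y, a) = (a*y + 0) + a = a*y + a = a + a*y)
Y(C, u) = 2 + u*(5 + u) (Y(C, u) = u*(5 + u) + 2 = 2 + u*(5 + u))
-335*Y(j(-4, 1), (-5 + 3)²) = -335*(2 + ((-5 + 3)²)² + 5*(-5 + 3)²) = -335*(2 + ((-2)²)² + 5*(-2)²) = -335*(2 + 4² + 5*4) = -335*(2 + 16 + 20) = -335*38 = -12730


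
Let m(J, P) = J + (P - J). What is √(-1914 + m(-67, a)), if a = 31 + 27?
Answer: 8*I*√29 ≈ 43.081*I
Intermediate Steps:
a = 58
m(J, P) = P
√(-1914 + m(-67, a)) = √(-1914 + 58) = √(-1856) = 8*I*√29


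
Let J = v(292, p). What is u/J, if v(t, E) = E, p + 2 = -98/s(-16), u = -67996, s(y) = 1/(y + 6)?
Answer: -33998/489 ≈ -69.526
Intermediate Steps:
s(y) = 1/(6 + y)
p = 978 (p = -2 - 98/(1/(6 - 16)) = -2 - 98/(1/(-10)) = -2 - 98/(-⅒) = -2 - 98*(-10) = -2 + 980 = 978)
J = 978
u/J = -67996/978 = -67996*1/978 = -33998/489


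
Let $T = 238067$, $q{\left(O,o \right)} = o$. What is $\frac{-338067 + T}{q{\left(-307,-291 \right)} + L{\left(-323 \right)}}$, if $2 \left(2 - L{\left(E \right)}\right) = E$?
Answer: $\frac{40000}{51} \approx 784.31$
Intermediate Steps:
$L{\left(E \right)} = 2 - \frac{E}{2}$
$\frac{-338067 + T}{q{\left(-307,-291 \right)} + L{\left(-323 \right)}} = \frac{-338067 + 238067}{-291 + \left(2 - - \frac{323}{2}\right)} = - \frac{100000}{-291 + \left(2 + \frac{323}{2}\right)} = - \frac{100000}{-291 + \frac{327}{2}} = - \frac{100000}{- \frac{255}{2}} = \left(-100000\right) \left(- \frac{2}{255}\right) = \frac{40000}{51}$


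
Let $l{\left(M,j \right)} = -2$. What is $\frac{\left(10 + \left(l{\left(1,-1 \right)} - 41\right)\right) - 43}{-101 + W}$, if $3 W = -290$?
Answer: $\frac{228}{593} \approx 0.38449$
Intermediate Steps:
$W = - \frac{290}{3}$ ($W = \frac{1}{3} \left(-290\right) = - \frac{290}{3} \approx -96.667$)
$\frac{\left(10 + \left(l{\left(1,-1 \right)} - 41\right)\right) - 43}{-101 + W} = \frac{\left(10 - 43\right) - 43}{-101 - \frac{290}{3}} = \frac{\left(10 - 43\right) - 43}{- \frac{593}{3}} = \left(\left(10 - 43\right) - 43\right) \left(- \frac{3}{593}\right) = \left(-33 - 43\right) \left(- \frac{3}{593}\right) = \left(-76\right) \left(- \frac{3}{593}\right) = \frac{228}{593}$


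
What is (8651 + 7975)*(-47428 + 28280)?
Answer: -318354648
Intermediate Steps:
(8651 + 7975)*(-47428 + 28280) = 16626*(-19148) = -318354648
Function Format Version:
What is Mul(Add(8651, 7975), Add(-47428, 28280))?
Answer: -318354648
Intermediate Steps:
Mul(Add(8651, 7975), Add(-47428, 28280)) = Mul(16626, -19148) = -318354648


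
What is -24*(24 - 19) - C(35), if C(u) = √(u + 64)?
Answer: -120 - 3*√11 ≈ -129.95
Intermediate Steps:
C(u) = √(64 + u)
-24*(24 - 19) - C(35) = -24*(24 - 19) - √(64 + 35) = -24*5 - √99 = -120 - 3*√11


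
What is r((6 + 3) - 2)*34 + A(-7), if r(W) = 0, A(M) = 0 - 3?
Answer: -3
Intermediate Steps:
A(M) = -3
r((6 + 3) - 2)*34 + A(-7) = 0*34 - 3 = 0 - 3 = -3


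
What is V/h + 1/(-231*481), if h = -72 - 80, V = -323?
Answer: 1888879/888888 ≈ 2.1250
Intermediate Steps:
h = -152
V/h + 1/(-231*481) = -323/(-152) + 1/(-231*481) = -323*(-1/152) - 1/231*1/481 = 17/8 - 1/111111 = 1888879/888888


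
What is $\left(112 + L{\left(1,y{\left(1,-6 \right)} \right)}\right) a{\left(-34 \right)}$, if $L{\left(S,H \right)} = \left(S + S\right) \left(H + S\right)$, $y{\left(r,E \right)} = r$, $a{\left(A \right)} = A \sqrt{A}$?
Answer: $- 3944 i \sqrt{34} \approx - 22997.0 i$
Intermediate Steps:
$a{\left(A \right)} = A^{\frac{3}{2}}$
$L{\left(S,H \right)} = 2 S \left(H + S\right)$
$\left(112 + L{\left(1,y{\left(1,-6 \right)} \right)}\right) a{\left(-34 \right)} = \left(112 + 2 \cdot 1 \left(1 + 1\right)\right) \left(-34\right)^{\frac{3}{2}} = \left(112 + 2 \cdot 1 \cdot 2\right) \left(- 34 i \sqrt{34}\right) = \left(112 + 4\right) \left(- 34 i \sqrt{34}\right) = 116 \left(- 34 i \sqrt{34}\right) = - 3944 i \sqrt{34}$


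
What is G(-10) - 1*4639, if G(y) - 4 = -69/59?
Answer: -273534/59 ≈ -4636.2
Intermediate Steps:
G(y) = 167/59 (G(y) = 4 - 69/59 = 167/59)
G(-10) - 1*4639 = 167/59 - 1*4639 = 167/59 - 4639 = -273534/59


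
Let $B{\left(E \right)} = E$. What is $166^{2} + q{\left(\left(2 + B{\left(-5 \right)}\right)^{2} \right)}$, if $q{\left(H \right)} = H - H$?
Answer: $27556$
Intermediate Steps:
$q{\left(H \right)} = 0$
$166^{2} + q{\left(\left(2 + B{\left(-5 \right)}\right)^{2} \right)} = 166^{2} + 0 = 27556 + 0 = 27556$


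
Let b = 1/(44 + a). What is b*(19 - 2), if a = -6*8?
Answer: -17/4 ≈ -4.2500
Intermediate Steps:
a = -48
b = -1/4 (b = 1/(44 - 48) = 1/(-4) = -1/4 ≈ -0.25000)
b*(19 - 2) = -(19 - 2)/4 = -1/4*17 = -17/4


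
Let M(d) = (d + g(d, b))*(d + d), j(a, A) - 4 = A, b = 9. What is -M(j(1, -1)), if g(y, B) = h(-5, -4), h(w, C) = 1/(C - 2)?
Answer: -17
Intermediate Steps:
h(w, C) = 1/(-2 + C)
g(y, B) = -⅙ (g(y, B) = 1/(-2 - 4) = 1/(-6) = -⅙)
j(a, A) = 4 + A
M(d) = 2*d*(-⅙ + d) (M(d) = (d - ⅙)*(d + d) = (-⅙ + d)*(2*d) = 2*d*(-⅙ + d))
-M(j(1, -1)) = -(4 - 1)*(-1 + 6*(4 - 1))/3 = -3*(-1 + 6*3)/3 = -3*(-1 + 18)/3 = -3*17/3 = -1*17 = -17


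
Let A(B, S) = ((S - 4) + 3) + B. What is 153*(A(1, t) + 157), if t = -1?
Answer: 23868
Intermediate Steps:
A(B, S) = -1 + B + S (A(B, S) = ((-4 + S) + 3) + B = (-1 + S) + B = -1 + B + S)
153*(A(1, t) + 157) = 153*((-1 + 1 - 1) + 157) = 153*(-1 + 157) = 153*156 = 23868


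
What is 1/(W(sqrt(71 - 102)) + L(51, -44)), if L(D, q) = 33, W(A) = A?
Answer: 33/1120 - I*sqrt(31)/1120 ≈ 0.029464 - 0.0049712*I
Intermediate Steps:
1/(W(sqrt(71 - 102)) + L(51, -44)) = 1/(sqrt(71 - 102) + 33) = 1/(sqrt(-31) + 33) = 1/(I*sqrt(31) + 33) = 1/(33 + I*sqrt(31))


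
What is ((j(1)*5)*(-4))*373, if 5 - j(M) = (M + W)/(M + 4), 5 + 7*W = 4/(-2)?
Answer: -37300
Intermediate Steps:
W = -1 (W = -5/7 + (4/(-2))/7 = -5/7 + (4*(-½))/7 = -5/7 + (⅐)*(-2) = -5/7 - 2/7 = -1)
j(M) = 5 - (-1 + M)/(4 + M) (j(M) = 5 - (M - 1)/(M + 4) = 5 - (-1 + M)/(4 + M))
((j(1)*5)*(-4))*373 = ((((21 + 4*1)/(4 + 1))*5)*(-4))*373 = ((((21 + 4)/5)*5)*(-4))*373 = ((((⅕)*25)*5)*(-4))*373 = ((5*5)*(-4))*373 = (25*(-4))*373 = -100*373 = -37300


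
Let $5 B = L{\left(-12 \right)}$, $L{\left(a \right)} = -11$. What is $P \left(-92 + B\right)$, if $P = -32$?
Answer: $\frac{15072}{5} \approx 3014.4$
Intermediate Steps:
$B = - \frac{11}{5}$ ($B = \frac{1}{5} \left(-11\right) = - \frac{11}{5} \approx -2.2$)
$P \left(-92 + B\right) = - 32 \left(-92 - \frac{11}{5}\right) = \left(-32\right) \left(- \frac{471}{5}\right) = \frac{15072}{5}$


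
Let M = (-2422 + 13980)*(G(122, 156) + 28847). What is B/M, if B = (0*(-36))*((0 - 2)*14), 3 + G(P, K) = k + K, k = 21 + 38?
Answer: 0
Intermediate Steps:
k = 59
G(P, K) = 56 + K (G(P, K) = -3 + (59 + K) = 56 + K)
B = 0 (B = 0*(-2*14) = 0*(-28) = 0)
M = 335863922 (M = (-2422 + 13980)*((56 + 156) + 28847) = 11558*(212 + 28847) = 11558*29059 = 335863922)
B/M = 0/335863922 = 0*(1/335863922) = 0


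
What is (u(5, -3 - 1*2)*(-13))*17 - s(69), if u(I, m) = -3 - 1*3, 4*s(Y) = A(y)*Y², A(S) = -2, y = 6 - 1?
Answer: 7413/2 ≈ 3706.5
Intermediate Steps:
y = 5
s(Y) = -Y²/2 (s(Y) = (-2*Y²)/4 = -Y²/2)
u(I, m) = -6 (u(I, m) = -3 - 3 = -6)
(u(5, -3 - 1*2)*(-13))*17 - s(69) = -6*(-13)*17 - (-1)*69²/2 = 78*17 - (-1)*4761/2 = 1326 - 1*(-4761/2) = 1326 + 4761/2 = 7413/2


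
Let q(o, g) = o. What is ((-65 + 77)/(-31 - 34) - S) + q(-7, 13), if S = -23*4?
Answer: 5513/65 ≈ 84.815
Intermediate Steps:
S = -92
((-65 + 77)/(-31 - 34) - S) + q(-7, 13) = ((-65 + 77)/(-31 - 34) - 1*(-92)) - 7 = (12/(-65) + 92) - 7 = (12*(-1/65) + 92) - 7 = (-12/65 + 92) - 7 = 5968/65 - 7 = 5513/65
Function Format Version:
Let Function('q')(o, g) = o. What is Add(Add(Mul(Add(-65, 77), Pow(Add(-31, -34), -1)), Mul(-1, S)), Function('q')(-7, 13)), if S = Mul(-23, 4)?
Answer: Rational(5513, 65) ≈ 84.815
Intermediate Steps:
S = -92
Add(Add(Mul(Add(-65, 77), Pow(Add(-31, -34), -1)), Mul(-1, S)), Function('q')(-7, 13)) = Add(Add(Mul(Add(-65, 77), Pow(Add(-31, -34), -1)), Mul(-1, -92)), -7) = Add(Add(Mul(12, Pow(-65, -1)), 92), -7) = Add(Add(Mul(12, Rational(-1, 65)), 92), -7) = Add(Add(Rational(-12, 65), 92), -7) = Add(Rational(5968, 65), -7) = Rational(5513, 65)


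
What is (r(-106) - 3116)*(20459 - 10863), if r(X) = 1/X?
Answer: -1584765006/53 ≈ -2.9901e+7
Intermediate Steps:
(r(-106) - 3116)*(20459 - 10863) = (1/(-106) - 3116)*(20459 - 10863) = (-1/106 - 3116)*9596 = -330297/106*9596 = -1584765006/53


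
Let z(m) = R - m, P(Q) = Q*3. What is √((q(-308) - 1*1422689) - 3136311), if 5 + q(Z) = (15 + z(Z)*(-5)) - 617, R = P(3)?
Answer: 2*I*√1140298 ≈ 2135.7*I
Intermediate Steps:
P(Q) = 3*Q
R = 9 (R = 3*3 = 9)
z(m) = 9 - m
q(Z) = -652 + 5*Z (q(Z) = -5 + ((15 + (9 - Z)*(-5)) - 617) = -5 + ((15 + (-45 + 5*Z)) - 617) = -5 + ((-30 + 5*Z) - 617) = -5 + (-647 + 5*Z) = -652 + 5*Z)
√((q(-308) - 1*1422689) - 3136311) = √(((-652 + 5*(-308)) - 1*1422689) - 3136311) = √(((-652 - 1540) - 1422689) - 3136311) = √((-2192 - 1422689) - 3136311) = √(-1424881 - 3136311) = √(-4561192) = 2*I*√1140298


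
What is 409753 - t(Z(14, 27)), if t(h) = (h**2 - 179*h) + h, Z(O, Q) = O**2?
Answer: 406225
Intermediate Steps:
t(h) = h**2 - 178*h
409753 - t(Z(14, 27)) = 409753 - 14**2*(-178 + 14**2) = 409753 - 196*(-178 + 196) = 409753 - 196*18 = 409753 - 1*3528 = 409753 - 3528 = 406225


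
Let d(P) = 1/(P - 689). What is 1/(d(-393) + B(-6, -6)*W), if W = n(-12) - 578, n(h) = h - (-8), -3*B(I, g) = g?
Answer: -1082/1259449 ≈ -0.00085911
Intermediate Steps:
B(I, g) = -g/3
d(P) = 1/(-689 + P)
n(h) = 8 + h (n(h) = h - 1*(-8) = h + 8 = 8 + h)
W = -582 (W = (8 - 12) - 578 = -4 - 578 = -582)
1/(d(-393) + B(-6, -6)*W) = 1/(1/(-689 - 393) - ⅓*(-6)*(-582)) = 1/(1/(-1082) + 2*(-582)) = 1/(-1/1082 - 1164) = 1/(-1259449/1082) = -1082/1259449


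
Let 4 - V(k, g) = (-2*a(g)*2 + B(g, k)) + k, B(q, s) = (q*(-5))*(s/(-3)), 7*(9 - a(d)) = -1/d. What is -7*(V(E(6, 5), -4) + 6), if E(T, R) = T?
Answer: -559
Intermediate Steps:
a(d) = 9 + 1/(7*d) (a(d) = 9 - (-1)/(7*d) = 9 + 1/(7*d))
B(q, s) = 5*q*s/3 (B(q, s) = (-5*q)*(s*(-⅓)) = (-5*q)*(-s/3) = 5*q*s/3)
V(k, g) = 40 - k + 4/(7*g) - 5*g*k/3 (V(k, g) = 4 - ((-2*(9 + 1/(7*g))*2 + 5*g*k/3) + k) = 4 - (((-18 - 2/(7*g))*2 + 5*g*k/3) + k) = 4 - (((-36 - 4/(7*g)) + 5*g*k/3) + k) = 4 - ((-36 - 4/(7*g) + 5*g*k/3) + k) = 4 - (-36 + k - 4/(7*g) + 5*g*k/3) = 4 + (36 - k + 4/(7*g) - 5*g*k/3) = 40 - k + 4/(7*g) - 5*g*k/3)
-7*(V(E(6, 5), -4) + 6) = -7*((40 - 1*6 + (4/7)/(-4) - 5/3*(-4)*6) + 6) = -7*((40 - 6 + (4/7)*(-¼) + 40) + 6) = -7*((40 - 6 - ⅐ + 40) + 6) = -7*(517/7 + 6) = -7*559/7 = -559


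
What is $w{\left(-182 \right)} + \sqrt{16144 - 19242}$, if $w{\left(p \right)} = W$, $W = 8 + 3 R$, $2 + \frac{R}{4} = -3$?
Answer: $-52 + i \sqrt{3098} \approx -52.0 + 55.66 i$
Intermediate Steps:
$R = -20$ ($R = -8 + 4 \left(-3\right) = -8 - 12 = -20$)
$W = -52$ ($W = 8 + 3 \left(-20\right) = 8 - 60 = -52$)
$w{\left(p \right)} = -52$
$w{\left(-182 \right)} + \sqrt{16144 - 19242} = -52 + \sqrt{16144 - 19242} = -52 + \sqrt{-3098} = -52 + i \sqrt{3098}$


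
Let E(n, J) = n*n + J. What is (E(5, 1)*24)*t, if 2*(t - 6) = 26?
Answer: 11856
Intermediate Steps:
t = 19 (t = 6 + (1/2)*26 = 6 + 13 = 19)
E(n, J) = J + n**2 (E(n, J) = n**2 + J = J + n**2)
(E(5, 1)*24)*t = ((1 + 5**2)*24)*19 = ((1 + 25)*24)*19 = (26*24)*19 = 624*19 = 11856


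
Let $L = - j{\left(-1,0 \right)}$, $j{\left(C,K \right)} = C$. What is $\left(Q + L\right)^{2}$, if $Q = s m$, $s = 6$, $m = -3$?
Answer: $289$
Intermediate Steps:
$Q = -18$ ($Q = 6 \left(-3\right) = -18$)
$L = 1$ ($L = \left(-1\right) \left(-1\right) = 1$)
$\left(Q + L\right)^{2} = \left(-18 + 1\right)^{2} = \left(-17\right)^{2} = 289$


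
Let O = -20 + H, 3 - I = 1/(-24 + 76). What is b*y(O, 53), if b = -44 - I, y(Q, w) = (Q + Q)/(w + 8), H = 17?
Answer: 7329/1586 ≈ 4.6211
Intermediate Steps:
I = 155/52 (I = 3 - 1/(-24 + 76) = 3 - 1/52 = 155/52 ≈ 2.9808)
O = -3 (O = -20 + 17 = -3)
y(Q, w) = 2*Q/(8 + w) (y(Q, w) = (2*Q)/(8 + w) = 2*Q/(8 + w))
b = -2443/52 (b = -44 - 1*155/52 = -44 - 155/52 = -2443/52 ≈ -46.981)
b*y(O, 53) = -2443*(-3)/(26*(8 + 53)) = -2443*(-3)/(26*61) = -2443/52*(-6/61) = 7329/1586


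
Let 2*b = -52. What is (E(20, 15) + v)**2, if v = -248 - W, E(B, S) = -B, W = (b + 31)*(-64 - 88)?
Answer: 242064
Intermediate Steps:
b = -26 (b = (1/2)*(-52) = -26)
W = -760 (W = (-26 + 31)*(-64 - 88) = 5*(-152) = -760)
v = 512 (v = -248 - 1*(-760) = -248 + 760 = 512)
(E(20, 15) + v)**2 = (-1*20 + 512)**2 = (-20 + 512)**2 = 492**2 = 242064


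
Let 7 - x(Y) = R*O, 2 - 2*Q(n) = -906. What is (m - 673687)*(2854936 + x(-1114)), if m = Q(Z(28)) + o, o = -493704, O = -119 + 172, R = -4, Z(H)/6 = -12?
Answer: -3331786010235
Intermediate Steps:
Z(H) = -72 (Z(H) = 6*(-12) = -72)
O = 53
Q(n) = 454 (Q(n) = 1 - 1/2*(-906) = 1 + 453 = 454)
m = -493250 (m = 454 - 493704 = -493250)
x(Y) = 219 (x(Y) = 7 - (-4)*53 = 7 - 1*(-212) = 7 + 212 = 219)
(m - 673687)*(2854936 + x(-1114)) = (-493250 - 673687)*(2854936 + 219) = -1166937*2855155 = -3331786010235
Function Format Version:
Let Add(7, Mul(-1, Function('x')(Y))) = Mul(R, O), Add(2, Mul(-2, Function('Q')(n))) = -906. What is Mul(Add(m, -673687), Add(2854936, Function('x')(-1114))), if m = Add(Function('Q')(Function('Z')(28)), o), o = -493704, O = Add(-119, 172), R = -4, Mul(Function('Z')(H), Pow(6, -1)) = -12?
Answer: -3331786010235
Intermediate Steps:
Function('Z')(H) = -72 (Function('Z')(H) = Mul(6, -12) = -72)
O = 53
Function('Q')(n) = 454 (Function('Q')(n) = Add(1, Mul(Rational(-1, 2), -906)) = Add(1, 453) = 454)
m = -493250 (m = Add(454, -493704) = -493250)
Function('x')(Y) = 219 (Function('x')(Y) = Add(7, Mul(-1, Mul(-4, 53))) = Add(7, Mul(-1, -212)) = Add(7, 212) = 219)
Mul(Add(m, -673687), Add(2854936, Function('x')(-1114))) = Mul(Add(-493250, -673687), Add(2854936, 219)) = Mul(-1166937, 2855155) = -3331786010235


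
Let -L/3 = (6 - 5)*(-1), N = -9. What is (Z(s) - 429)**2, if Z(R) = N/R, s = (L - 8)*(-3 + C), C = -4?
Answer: 225720576/1225 ≈ 1.8426e+5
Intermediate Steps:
L = 3 (L = -3*(6 - 5)*(-1) = -3*(-1) = 3)
s = 35 (s = (3 - 8)*(-3 - 4) = -5*(-7) = 35)
Z(R) = -9/R
(Z(s) - 429)**2 = (-9/35 - 429)**2 = (-15024/35)**2 = 225720576/1225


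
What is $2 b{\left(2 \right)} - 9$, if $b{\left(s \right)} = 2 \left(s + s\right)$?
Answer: $7$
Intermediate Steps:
$b{\left(s \right)} = 4 s$ ($b{\left(s \right)} = 2 \cdot 2 s = 4 s$)
$2 b{\left(2 \right)} - 9 = 2 \cdot 4 \cdot 2 - 9 = 2 \cdot 8 - 9 = 16 - 9 = 7$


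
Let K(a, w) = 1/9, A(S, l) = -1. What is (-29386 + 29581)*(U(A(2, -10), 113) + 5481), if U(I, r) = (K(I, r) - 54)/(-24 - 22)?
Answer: 147525235/138 ≈ 1.0690e+6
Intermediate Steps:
K(a, w) = ⅑
U(I, r) = 485/414 (U(I, r) = (⅑ - 54)/(-24 - 22) = -485/9/(-46) = -485/9*(-1/46) = 485/414)
(-29386 + 29581)*(U(A(2, -10), 113) + 5481) = (-29386 + 29581)*(485/414 + 5481) = 195*(2269619/414) = 147525235/138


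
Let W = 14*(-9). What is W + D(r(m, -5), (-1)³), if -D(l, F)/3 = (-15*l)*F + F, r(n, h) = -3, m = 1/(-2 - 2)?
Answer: 12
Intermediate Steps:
m = -¼ (m = 1/(-4) = -¼ ≈ -0.25000)
W = -126
D(l, F) = -3*F + 45*F*l (D(l, F) = -3*((-15*l)*F + F) = -3*(-15*F*l + F) = -3*(F - 15*F*l) = -3*F + 45*F*l)
W + D(r(m, -5), (-1)³) = -126 + 3*(-1)³*(-1 + 15*(-3)) = -126 + 3*(-1)*(-1 - 45) = -126 + 3*(-1)*(-46) = -126 + 138 = 12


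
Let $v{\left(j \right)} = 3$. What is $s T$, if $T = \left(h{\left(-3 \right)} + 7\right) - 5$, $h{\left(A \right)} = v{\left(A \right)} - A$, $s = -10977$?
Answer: $-87816$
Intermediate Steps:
$h{\left(A \right)} = 3 - A$
$T = 8$ ($T = \left(\left(3 - -3\right) + 7\right) - 5 = \left(\left(3 + 3\right) + 7\right) - 5 = \left(6 + 7\right) - 5 = 13 - 5 = 8$)
$s T = \left(-10977\right) 8 = -87816$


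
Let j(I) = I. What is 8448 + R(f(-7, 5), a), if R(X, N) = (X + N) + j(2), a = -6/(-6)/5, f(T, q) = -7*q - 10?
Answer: 42026/5 ≈ 8405.2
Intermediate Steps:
f(T, q) = -10 - 7*q
a = ⅕ (a = -6*(-1)/6*(⅕) = -6*(-⅙)*(⅕) = 1*(⅕) = ⅕ ≈ 0.20000)
R(X, N) = 2 + N + X (R(X, N) = (X + N) + 2 = (N + X) + 2 = 2 + N + X)
8448 + R(f(-7, 5), a) = 8448 + (2 + ⅕ + (-10 - 7*5)) = 8448 + (2 + ⅕ + (-10 - 35)) = 8448 + (2 + ⅕ - 45) = 8448 - 214/5 = 42026/5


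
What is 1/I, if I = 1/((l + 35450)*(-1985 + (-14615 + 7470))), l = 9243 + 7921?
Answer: -480365820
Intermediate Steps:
l = 17164
I = -1/480365820 (I = 1/((17164 + 35450)*(-1985 + (-14615 + 7470))) = 1/(52614*(-1985 - 7145)) = 1/(52614*(-9130)) = 1/(-480365820) = -1/480365820 ≈ -2.0817e-9)
1/I = 1/(-1/480365820) = -480365820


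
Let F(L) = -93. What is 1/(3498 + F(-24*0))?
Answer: 1/3405 ≈ 0.00029369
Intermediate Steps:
1/(3498 + F(-24*0)) = 1/(3498 - 93) = 1/3405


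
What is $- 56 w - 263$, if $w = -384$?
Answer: $21241$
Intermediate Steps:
$- 56 w - 263 = \left(-56\right) \left(-384\right) - 263 = 21504 - 263 = 21241$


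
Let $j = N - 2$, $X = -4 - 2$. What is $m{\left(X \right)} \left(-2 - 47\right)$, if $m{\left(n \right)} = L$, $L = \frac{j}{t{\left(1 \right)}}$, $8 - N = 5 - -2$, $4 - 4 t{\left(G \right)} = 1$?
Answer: $\frac{196}{3} \approx 65.333$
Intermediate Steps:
$X = -6$
$t{\left(G \right)} = \frac{3}{4}$ ($t{\left(G \right)} = 1 - \frac{1}{4} = \frac{3}{4}$)
$N = 1$ ($N = 8 - \left(5 - -2\right) = 8 - \left(5 + 2\right) = 8 - 7 = 1$)
$j = -1$ ($j = 1 - 2 = -1$)
$L = - \frac{4}{3}$ ($L = - \frac{1}{\frac{3}{4}} = \left(-1\right) \frac{4}{3} = - \frac{4}{3} \approx -1.3333$)
$m{\left(n \right)} = - \frac{4}{3}$
$m{\left(X \right)} \left(-2 - 47\right) = - \frac{4 \left(-2 - 47\right)}{3} = \left(- \frac{4}{3}\right) \left(-49\right) = \frac{196}{3}$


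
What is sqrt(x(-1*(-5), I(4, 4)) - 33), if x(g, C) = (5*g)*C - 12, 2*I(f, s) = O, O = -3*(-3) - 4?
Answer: sqrt(70)/2 ≈ 4.1833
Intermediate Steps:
O = 5 (O = 9 - 4 = 5)
I(f, s) = 5/2 (I(f, s) = (1/2)*5 = 5/2)
x(g, C) = -12 + 5*C*g (x(g, C) = 5*C*g - 12 = -12 + 5*C*g)
sqrt(x(-1*(-5), I(4, 4)) - 33) = sqrt((-12 + 5*(5/2)*(-1*(-5))) - 33) = sqrt((-12 + 5*(5/2)*5) - 33) = sqrt((-12 + 125/2) - 33) = sqrt(101/2 - 33) = sqrt(35/2) = sqrt(70)/2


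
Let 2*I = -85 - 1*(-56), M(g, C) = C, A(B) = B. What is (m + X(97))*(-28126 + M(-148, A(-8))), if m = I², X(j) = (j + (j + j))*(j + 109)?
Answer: -3384871875/2 ≈ -1.6924e+9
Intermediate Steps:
X(j) = 3*j*(109 + j) (X(j) = (j + 2*j)*(109 + j) = (3*j)*(109 + j) = 3*j*(109 + j))
I = -29/2 (I = (-85 - 1*(-56))/2 = (-85 + 56)/2 = (½)*(-29) = -29/2 ≈ -14.500)
m = 841/4 (m = (-29/2)² = 841/4 ≈ 210.25)
(m + X(97))*(-28126 + M(-148, A(-8))) = (841/4 + 3*97*(109 + 97))*(-28126 - 8) = (841/4 + 3*97*206)*(-28134) = (841/4 + 59946)*(-28134) = (240625/4)*(-28134) = -3384871875/2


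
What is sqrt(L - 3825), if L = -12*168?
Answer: 3*I*sqrt(649) ≈ 76.426*I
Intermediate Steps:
L = -2016
sqrt(L - 3825) = sqrt(-2016 - 3825) = sqrt(-5841) = 3*I*sqrt(649)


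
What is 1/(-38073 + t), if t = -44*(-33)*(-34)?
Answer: -1/87441 ≈ -1.1436e-5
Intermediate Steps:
t = -49368 (t = 1452*(-34) = -49368)
1/(-38073 + t) = 1/(-38073 - 49368) = 1/(-87441) = -1/87441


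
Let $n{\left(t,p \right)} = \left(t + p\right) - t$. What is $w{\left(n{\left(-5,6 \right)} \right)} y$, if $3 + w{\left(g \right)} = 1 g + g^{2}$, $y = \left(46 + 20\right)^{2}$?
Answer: $169884$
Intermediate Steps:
$n{\left(t,p \right)} = p$ ($n{\left(t,p \right)} = \left(p + t\right) - t = p$)
$y = 4356$ ($y = 66^{2} = 4356$)
$w{\left(g \right)} = -3 + g + g^{2}$ ($w{\left(g \right)} = -3 + \left(1 g + g^{2}\right) = -3 + \left(g + g^{2}\right) = -3 + g + g^{2}$)
$w{\left(n{\left(-5,6 \right)} \right)} y = \left(-3 + 6 + 6^{2}\right) 4356 = \left(-3 + 6 + 36\right) 4356 = 39 \cdot 4356 = 169884$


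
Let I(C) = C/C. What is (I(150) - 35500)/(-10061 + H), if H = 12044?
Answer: -11833/661 ≈ -17.902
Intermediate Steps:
I(C) = 1
(I(150) - 35500)/(-10061 + H) = (1 - 35500)/(-10061 + 12044) = -35499/1983 = -35499*1/1983 = -11833/661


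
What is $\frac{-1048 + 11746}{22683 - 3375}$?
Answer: $\frac{1783}{3218} \approx 0.55407$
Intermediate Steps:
$\frac{-1048 + 11746}{22683 - 3375} = \frac{10698}{19308} = 10698 \cdot \frac{1}{19308} = \frac{1783}{3218}$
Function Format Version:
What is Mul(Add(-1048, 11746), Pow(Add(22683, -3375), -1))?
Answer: Rational(1783, 3218) ≈ 0.55407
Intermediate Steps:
Mul(Add(-1048, 11746), Pow(Add(22683, -3375), -1)) = Mul(10698, Pow(19308, -1)) = Mul(10698, Rational(1, 19308)) = Rational(1783, 3218)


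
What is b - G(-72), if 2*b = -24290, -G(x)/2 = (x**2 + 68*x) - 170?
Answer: -11909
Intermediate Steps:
G(x) = 340 - 136*x - 2*x**2 (G(x) = -2*((x**2 + 68*x) - 170) = -2*(-170 + x**2 + 68*x) = 340 - 136*x - 2*x**2)
b = -12145 (b = (1/2)*(-24290) = -12145)
b - G(-72) = -12145 - (340 - 136*(-72) - 2*(-72)**2) = -12145 - (340 + 9792 - 2*5184) = -12145 - (340 + 9792 - 10368) = -12145 - 1*(-236) = -12145 + 236 = -11909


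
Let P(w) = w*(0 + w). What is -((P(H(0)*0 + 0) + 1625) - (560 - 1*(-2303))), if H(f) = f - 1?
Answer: 1238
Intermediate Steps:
H(f) = -1 + f
P(w) = w² (P(w) = w*w = w²)
-((P(H(0)*0 + 0) + 1625) - (560 - 1*(-2303))) = -((((-1 + 0)*0 + 0)² + 1625) - (560 - 1*(-2303))) = -(((-1*0 + 0)² + 1625) - (560 + 2303)) = -(((0 + 0)² + 1625) - 1*2863) = -((0² + 1625) - 2863) = -((0 + 1625) - 2863) = -(1625 - 2863) = -1*(-1238) = 1238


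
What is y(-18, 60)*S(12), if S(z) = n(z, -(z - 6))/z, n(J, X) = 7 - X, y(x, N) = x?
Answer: -39/2 ≈ -19.500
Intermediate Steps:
S(z) = (1 + z)/z (S(z) = (7 - (-1)*(z - 6))/z = (7 - (-1)*(-6 + z))/z = (7 - (6 - z))/z = (7 + (-6 + z))/z = (1 + z)/z)
y(-18, 60)*S(12) = -18*(1 + 12)/12 = -3*13/2 = -18*13/12 = -39/2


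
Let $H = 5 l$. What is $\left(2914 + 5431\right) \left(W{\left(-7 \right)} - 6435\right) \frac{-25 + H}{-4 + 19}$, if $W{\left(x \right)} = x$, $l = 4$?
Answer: $\frac{53758490}{3} \approx 1.7919 \cdot 10^{7}$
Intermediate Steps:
$H = 20$ ($H = 5 \cdot 4 = 20$)
$\left(2914 + 5431\right) \left(W{\left(-7 \right)} - 6435\right) \frac{-25 + H}{-4 + 19} = \left(2914 + 5431\right) \left(-7 - 6435\right) \frac{-25 + 20}{-4 + 19} = 8345 \left(-6442\right) \left(- \frac{5}{15}\right) = - 53758490 \left(\left(-5\right) \frac{1}{15}\right) = \left(-53758490\right) \left(- \frac{1}{3}\right) = \frac{53758490}{3}$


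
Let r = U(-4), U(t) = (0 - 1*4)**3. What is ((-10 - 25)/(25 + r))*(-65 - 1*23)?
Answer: -3080/39 ≈ -78.974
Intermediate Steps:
U(t) = -64 (U(t) = (0 - 4)**3 = (-4)**3 = -64)
r = -64
((-10 - 25)/(25 + r))*(-65 - 1*23) = ((-10 - 25)/(25 - 64))*(-65 - 1*23) = (-35/(-39))*(-65 - 23) = -35*(-1/39)*(-88) = (35/39)*(-88) = -3080/39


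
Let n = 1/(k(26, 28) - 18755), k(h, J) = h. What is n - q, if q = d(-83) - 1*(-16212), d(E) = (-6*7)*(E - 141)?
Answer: -479836981/18729 ≈ -25620.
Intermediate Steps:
d(E) = 5922 - 42*E (d(E) = -42*(-141 + E) = 5922 - 42*E)
q = 25620 (q = (5922 - 42*(-83)) - 1*(-16212) = (5922 + 3486) + 16212 = 9408 + 16212 = 25620)
n = -1/18729 (n = 1/(26 - 18755) = 1/(-18729) = -1/18729 ≈ -5.3393e-5)
n - q = -1/18729 - 1*25620 = -1/18729 - 25620 = -479836981/18729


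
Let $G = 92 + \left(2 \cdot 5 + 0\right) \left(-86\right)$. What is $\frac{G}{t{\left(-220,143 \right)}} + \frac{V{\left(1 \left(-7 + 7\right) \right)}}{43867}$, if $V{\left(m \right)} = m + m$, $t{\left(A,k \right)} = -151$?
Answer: $\frac{768}{151} \approx 5.0861$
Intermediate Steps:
$V{\left(m \right)} = 2 m$
$G = -768$ ($G = 92 + \left(10 + 0\right) \left(-86\right) = 92 + 10 \left(-86\right) = 92 - 860 = -768$)
$\frac{G}{t{\left(-220,143 \right)}} + \frac{V{\left(1 \left(-7 + 7\right) \right)}}{43867} = - \frac{768}{-151} + \frac{2 \cdot 1 \left(-7 + 7\right)}{43867} = \left(-768\right) \left(- \frac{1}{151}\right) + 2 \cdot 1 \cdot 0 \cdot \frac{1}{43867} = \frac{768}{151} + 2 \cdot 0 \cdot \frac{1}{43867} = \frac{768}{151} + 0 \cdot \frac{1}{43867} = \frac{768}{151} + 0 = \frac{768}{151}$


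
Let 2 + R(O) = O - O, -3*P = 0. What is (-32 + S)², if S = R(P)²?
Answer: 784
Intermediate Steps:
P = 0 (P = -⅓*0 = 0)
R(O) = -2 (R(O) = -2 + (O - O) = -2 + 0 = -2)
S = 4 (S = (-2)² = 4)
(-32 + S)² = (-32 + 4)² = (-28)² = 784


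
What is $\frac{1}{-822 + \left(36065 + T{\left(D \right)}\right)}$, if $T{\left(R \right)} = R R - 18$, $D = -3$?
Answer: $\frac{1}{35234} \approx 2.8382 \cdot 10^{-5}$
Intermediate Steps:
$T{\left(R \right)} = -18 + R^{2}$ ($T{\left(R \right)} = R^{2} - 18 = -18 + R^{2}$)
$\frac{1}{-822 + \left(36065 + T{\left(D \right)}\right)} = \frac{1}{-822 + \left(36065 - \left(18 - \left(-3\right)^{2}\right)\right)} = \frac{1}{-822 + \left(36065 + \left(-18 + 9\right)\right)} = \frac{1}{-822 + \left(36065 - 9\right)} = \frac{1}{-822 + 36056} = \frac{1}{35234}$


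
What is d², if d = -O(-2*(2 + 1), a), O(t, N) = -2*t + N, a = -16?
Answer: 16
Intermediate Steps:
O(t, N) = N - 2*t
d = 4 (d = -(-16 - (-4)*(2 + 1)) = -(-16 - (-4)*3) = -(-16 - 2*(-6)) = -(-16 + 12) = -1*(-4) = 4)
d² = 4² = 16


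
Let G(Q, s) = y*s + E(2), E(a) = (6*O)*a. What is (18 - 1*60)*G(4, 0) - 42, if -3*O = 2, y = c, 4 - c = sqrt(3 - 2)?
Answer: 294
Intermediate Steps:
c = 3 (c = 4 - sqrt(3 - 2) = 4 - sqrt(1) = 4 - 1*1 = 4 - 1 = 3)
y = 3
O = -2/3 (O = -1/3*2 = -2/3 ≈ -0.66667)
E(a) = -4*a (E(a) = (6*(-2/3))*a = -4*a)
G(Q, s) = -8 + 3*s (G(Q, s) = 3*s - 4*2 = 3*s - 8 = -8 + 3*s)
(18 - 1*60)*G(4, 0) - 42 = (18 - 1*60)*(-8 + 3*0) - 42 = (18 - 60)*(-8 + 0) - 42 = -42*(-8) - 42 = 336 - 42 = 294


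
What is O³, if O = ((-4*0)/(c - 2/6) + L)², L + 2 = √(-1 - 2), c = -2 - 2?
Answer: (2 - I*√3)⁶ ≈ -143.0 + 311.77*I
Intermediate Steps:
c = -4
L = -2 + I*√3 (L = -2 + √(-1 - 2) = -2 + √(-3) = -2 + I*√3 ≈ -2.0 + 1.732*I)
O = (-2 + I*√3)² (O = ((-4*0)/(-4 - 2/6) + (-2 + I*√3))² = (0/(-4 - 2*⅙) + (-2 + I*√3))² = (0/(-4 - ⅓) + (-2 + I*√3))² = (0/(-13/3) + (-2 + I*√3))² = (0*(-3/13) + (-2 + I*√3))² = (0 + (-2 + I*√3))² = (-2 + I*√3)² ≈ 1.0 - 6.9282*I)
O³ = ((2 - I*√3)²)³ = (2 - I*√3)⁶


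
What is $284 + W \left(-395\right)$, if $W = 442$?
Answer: $-174306$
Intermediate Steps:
$284 + W \left(-395\right) = 284 + 442 \left(-395\right) = 284 - 174590 = -174306$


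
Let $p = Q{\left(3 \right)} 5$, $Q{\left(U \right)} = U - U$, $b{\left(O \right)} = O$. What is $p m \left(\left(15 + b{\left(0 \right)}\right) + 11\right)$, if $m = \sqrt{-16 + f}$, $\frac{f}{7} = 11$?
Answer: $0$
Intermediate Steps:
$f = 77$ ($f = 7 \cdot 11 = 77$)
$Q{\left(U \right)} = 0$
$p = 0$ ($p = 0 \cdot 5 = 0$)
$m = \sqrt{61}$ ($m = \sqrt{-16 + 77} = \sqrt{61} \approx 7.8102$)
$p m \left(\left(15 + b{\left(0 \right)}\right) + 11\right) = 0 \sqrt{61} \left(\left(15 + 0\right) + 11\right) = 0 \left(15 + 11\right) = 0 \cdot 26 = 0$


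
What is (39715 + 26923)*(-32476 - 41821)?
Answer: -4951003486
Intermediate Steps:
(39715 + 26923)*(-32476 - 41821) = 66638*(-74297) = -4951003486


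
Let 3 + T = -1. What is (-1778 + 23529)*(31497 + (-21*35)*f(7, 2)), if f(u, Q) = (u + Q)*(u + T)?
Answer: 253442652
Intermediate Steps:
T = -4 (T = -3 - 1 = -4)
f(u, Q) = (-4 + u)*(Q + u) (f(u, Q) = (u + Q)*(u - 4) = (Q + u)*(-4 + u) = (-4 + u)*(Q + u))
(-1778 + 23529)*(31497 + (-21*35)*f(7, 2)) = (-1778 + 23529)*(31497 + (-21*35)*(7² - 4*2 - 4*7 + 2*7)) = 21751*(31497 - 735*(49 - 8 - 28 + 14)) = 21751*(31497 - 735*27) = 21751*(31497 - 19845) = 21751*11652 = 253442652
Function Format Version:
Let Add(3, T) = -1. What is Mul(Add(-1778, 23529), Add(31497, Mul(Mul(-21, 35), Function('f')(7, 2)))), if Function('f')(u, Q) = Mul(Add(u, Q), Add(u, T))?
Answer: 253442652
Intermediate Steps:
T = -4 (T = Add(-3, -1) = -4)
Function('f')(u, Q) = Mul(Add(-4, u), Add(Q, u)) (Function('f')(u, Q) = Mul(Add(u, Q), Add(u, -4)) = Mul(Add(Q, u), Add(-4, u)) = Mul(Add(-4, u), Add(Q, u)))
Mul(Add(-1778, 23529), Add(31497, Mul(Mul(-21, 35), Function('f')(7, 2)))) = Mul(Add(-1778, 23529), Add(31497, Mul(Mul(-21, 35), Add(Pow(7, 2), Mul(-4, 2), Mul(-4, 7), Mul(2, 7))))) = Mul(21751, Add(31497, Mul(-735, Add(49, -8, -28, 14)))) = Mul(21751, Add(31497, Mul(-735, 27))) = Mul(21751, Add(31497, -19845)) = Mul(21751, 11652) = 253442652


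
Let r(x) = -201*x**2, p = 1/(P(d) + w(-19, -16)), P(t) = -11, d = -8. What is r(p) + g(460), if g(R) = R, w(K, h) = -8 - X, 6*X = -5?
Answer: 5458024/11881 ≈ 459.39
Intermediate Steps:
X = -5/6 (X = (1/6)*(-5) = -5/6 ≈ -0.83333)
w(K, h) = -43/6 (w(K, h) = -8 - 1*(-5/6) = -8 + 5/6 = -43/6)
p = -6/109 (p = 1/(-11 - 43/6) = 1/(-109/6) = -6/109 ≈ -0.055046)
r(p) + g(460) = -201*(-6/109)**2 + 460 = -201*36/11881 + 460 = -7236/11881 + 460 = 5458024/11881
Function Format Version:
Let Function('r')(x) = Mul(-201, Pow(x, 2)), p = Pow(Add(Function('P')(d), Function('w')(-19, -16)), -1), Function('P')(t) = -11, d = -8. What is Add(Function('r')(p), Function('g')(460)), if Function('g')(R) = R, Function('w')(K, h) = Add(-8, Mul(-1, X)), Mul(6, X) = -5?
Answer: Rational(5458024, 11881) ≈ 459.39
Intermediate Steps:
X = Rational(-5, 6) (X = Mul(Rational(1, 6), -5) = Rational(-5, 6) ≈ -0.83333)
Function('w')(K, h) = Rational(-43, 6) (Function('w')(K, h) = Add(-8, Mul(-1, Rational(-5, 6))) = Add(-8, Rational(5, 6)) = Rational(-43, 6))
p = Rational(-6, 109) (p = Pow(Add(-11, Rational(-43, 6)), -1) = Pow(Rational(-109, 6), -1) = Rational(-6, 109) ≈ -0.055046)
Add(Function('r')(p), Function('g')(460)) = Add(Mul(-201, Pow(Rational(-6, 109), 2)), 460) = Add(Mul(-201, Rational(36, 11881)), 460) = Add(Rational(-7236, 11881), 460) = Rational(5458024, 11881)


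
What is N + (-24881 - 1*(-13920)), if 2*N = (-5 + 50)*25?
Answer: -20797/2 ≈ -10399.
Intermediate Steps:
N = 1125/2 (N = ((-5 + 50)*25)/2 = (45*25)/2 = (1/2)*1125 = 1125/2 ≈ 562.50)
N + (-24881 - 1*(-13920)) = 1125/2 + (-24881 - 1*(-13920)) = 1125/2 + (-24881 + 13920) = 1125/2 - 10961 = -20797/2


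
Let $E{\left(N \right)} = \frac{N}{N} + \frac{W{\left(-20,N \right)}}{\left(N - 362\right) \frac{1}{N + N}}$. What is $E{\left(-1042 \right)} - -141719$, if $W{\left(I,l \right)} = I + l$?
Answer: $\frac{5465602}{39} \approx 1.4014 \cdot 10^{5}$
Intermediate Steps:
$E{\left(N \right)} = 1 + \frac{2 N \left(-20 + N\right)}{-362 + N}$ ($E{\left(N \right)} = \frac{N}{N} + \frac{-20 + N}{\left(N - 362\right) \frac{1}{N + N}} = 1 + \frac{-20 + N}{\left(-362 + N\right) \frac{1}{2 N}} = 1 + \frac{-20 + N}{\frac{1}{2} \frac{1}{N} \left(-362 + N\right)} = 1 + \left(-20 + N\right) \frac{2 N}{-362 + N} = 1 + \frac{2 N \left(-20 + N\right)}{-362 + N}$)
$E{\left(-1042 \right)} - -141719 = \frac{-362 - 1042 + 2 \left(-1042\right) \left(-20 - 1042\right)}{-362 - 1042} - -141719 = \frac{-362 - 1042 + 2 \left(-1042\right) \left(-1062\right)}{-1404} + 141719 = - \frac{-362 - 1042 + 2213208}{1404} + 141719 = \left(- \frac{1}{1404}\right) 2211804 + 141719 = - \frac{61439}{39} + 141719 = \frac{5465602}{39}$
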